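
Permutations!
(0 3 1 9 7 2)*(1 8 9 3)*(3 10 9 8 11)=(0 1 10 9 7 2)(3 11)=[1, 10, 0, 11, 4, 5, 6, 2, 8, 7, 9, 3]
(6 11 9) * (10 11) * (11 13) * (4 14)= [0, 1, 2, 3, 14, 5, 10, 7, 8, 6, 13, 9, 12, 11, 4]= (4 14)(6 10 13 11 9)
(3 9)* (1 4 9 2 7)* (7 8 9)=(1 4 7)(2 8 9 3)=[0, 4, 8, 2, 7, 5, 6, 1, 9, 3]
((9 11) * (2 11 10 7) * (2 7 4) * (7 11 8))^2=(2 7 9 4 8 11 10)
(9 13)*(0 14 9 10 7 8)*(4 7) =(0 14 9 13 10 4 7 8) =[14, 1, 2, 3, 7, 5, 6, 8, 0, 13, 4, 11, 12, 10, 9]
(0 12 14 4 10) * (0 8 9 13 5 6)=(0 12 14 4 10 8 9 13 5 6)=[12, 1, 2, 3, 10, 6, 0, 7, 9, 13, 8, 11, 14, 5, 4]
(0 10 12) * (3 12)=[10, 1, 2, 12, 4, 5, 6, 7, 8, 9, 3, 11, 0]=(0 10 3 12)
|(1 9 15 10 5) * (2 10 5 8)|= 12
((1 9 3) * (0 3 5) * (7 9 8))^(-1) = (0 5 9 7 8 1 3)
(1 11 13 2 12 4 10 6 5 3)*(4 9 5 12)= [0, 11, 4, 1, 10, 3, 12, 7, 8, 5, 6, 13, 9, 2]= (1 11 13 2 4 10 6 12 9 5 3)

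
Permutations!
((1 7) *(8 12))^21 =(1 7)(8 12)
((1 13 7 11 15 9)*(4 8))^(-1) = (1 9 15 11 7 13)(4 8) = ((1 13 7 11 15 9)(4 8))^(-1)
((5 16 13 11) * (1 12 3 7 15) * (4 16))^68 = ((1 12 3 7 15)(4 16 13 11 5))^68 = (1 7 12 15 3)(4 11 16 5 13)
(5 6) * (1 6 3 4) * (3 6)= [0, 3, 2, 4, 1, 6, 5]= (1 3 4)(5 6)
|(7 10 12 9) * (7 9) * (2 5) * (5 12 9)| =6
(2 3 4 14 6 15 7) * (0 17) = (0 17)(2 3 4 14 6 15 7) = [17, 1, 3, 4, 14, 5, 15, 2, 8, 9, 10, 11, 12, 13, 6, 7, 16, 0]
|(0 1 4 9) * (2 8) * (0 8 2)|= 5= |(0 1 4 9 8)|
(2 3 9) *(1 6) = (1 6)(2 3 9) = [0, 6, 3, 9, 4, 5, 1, 7, 8, 2]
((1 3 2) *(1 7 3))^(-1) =(2 3 7)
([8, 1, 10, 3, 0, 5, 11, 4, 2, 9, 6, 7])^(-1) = (0 4 7 11 6 10 2 8)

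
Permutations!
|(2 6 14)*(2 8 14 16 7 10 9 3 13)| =8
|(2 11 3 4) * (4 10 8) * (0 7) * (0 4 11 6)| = 20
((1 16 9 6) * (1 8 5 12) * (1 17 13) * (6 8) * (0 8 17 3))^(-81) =((0 8 5 12 3)(1 16 9 17 13))^(-81) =(0 3 12 5 8)(1 13 17 9 16)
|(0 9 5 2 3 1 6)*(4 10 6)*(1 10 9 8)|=10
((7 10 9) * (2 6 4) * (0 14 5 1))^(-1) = (0 1 5 14)(2 4 6)(7 9 10)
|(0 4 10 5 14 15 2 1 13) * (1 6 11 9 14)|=6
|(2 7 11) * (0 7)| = 4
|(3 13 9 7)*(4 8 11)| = 12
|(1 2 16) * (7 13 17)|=3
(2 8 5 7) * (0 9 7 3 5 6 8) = [9, 1, 0, 5, 4, 3, 8, 2, 6, 7] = (0 9 7 2)(3 5)(6 8)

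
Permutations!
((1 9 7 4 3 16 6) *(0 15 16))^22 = ((0 15 16 6 1 9 7 4 3))^22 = (0 1 3 6 4 16 7 15 9)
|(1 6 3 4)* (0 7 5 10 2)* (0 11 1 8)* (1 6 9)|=|(0 7 5 10 2 11 6 3 4 8)(1 9)|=10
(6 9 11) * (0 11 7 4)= [11, 1, 2, 3, 0, 5, 9, 4, 8, 7, 10, 6]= (0 11 6 9 7 4)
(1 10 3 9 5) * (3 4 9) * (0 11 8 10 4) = (0 11 8 10)(1 4 9 5) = [11, 4, 2, 3, 9, 1, 6, 7, 10, 5, 0, 8]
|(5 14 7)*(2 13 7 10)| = |(2 13 7 5 14 10)| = 6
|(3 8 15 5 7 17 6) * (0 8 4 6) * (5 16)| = 21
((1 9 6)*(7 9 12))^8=(1 9 12 6 7)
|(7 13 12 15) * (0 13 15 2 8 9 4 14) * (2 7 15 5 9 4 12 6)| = 28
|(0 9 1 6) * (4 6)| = |(0 9 1 4 6)| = 5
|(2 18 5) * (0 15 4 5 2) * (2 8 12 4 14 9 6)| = 11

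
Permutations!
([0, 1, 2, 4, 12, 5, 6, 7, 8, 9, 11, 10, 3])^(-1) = (3 12 4)(10 11)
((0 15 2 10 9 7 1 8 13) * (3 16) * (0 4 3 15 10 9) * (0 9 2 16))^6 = (16)(0 13 7)(1 10 4)(3 8 9)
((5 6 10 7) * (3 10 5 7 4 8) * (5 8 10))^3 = (3 8 6 5)(4 10)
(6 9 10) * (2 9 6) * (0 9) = (0 9 10 2) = [9, 1, 0, 3, 4, 5, 6, 7, 8, 10, 2]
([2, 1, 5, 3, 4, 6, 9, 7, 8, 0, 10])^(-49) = (10)(0 2 5 6 9)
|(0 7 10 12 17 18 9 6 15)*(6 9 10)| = |(0 7 6 15)(10 12 17 18)| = 4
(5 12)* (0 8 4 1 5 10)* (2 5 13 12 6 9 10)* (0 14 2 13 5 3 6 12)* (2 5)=[8, 2, 3, 6, 1, 12, 9, 7, 4, 10, 14, 11, 13, 0, 5]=(0 8 4 1 2 3 6 9 10 14 5 12 13)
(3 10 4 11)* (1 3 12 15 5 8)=(1 3 10 4 11 12 15 5 8)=[0, 3, 2, 10, 11, 8, 6, 7, 1, 9, 4, 12, 15, 13, 14, 5]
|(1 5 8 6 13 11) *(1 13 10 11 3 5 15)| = 14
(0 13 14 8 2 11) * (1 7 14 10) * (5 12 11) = (0 13 10 1 7 14 8 2 5 12 11) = [13, 7, 5, 3, 4, 12, 6, 14, 2, 9, 1, 0, 11, 10, 8]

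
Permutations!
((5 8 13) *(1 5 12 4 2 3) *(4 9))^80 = (1 3 2 4 9 12 13 8 5) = ((1 5 8 13 12 9 4 2 3))^80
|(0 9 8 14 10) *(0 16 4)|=7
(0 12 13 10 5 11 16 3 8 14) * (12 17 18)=(0 17 18 12 13 10 5 11 16 3 8 14)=[17, 1, 2, 8, 4, 11, 6, 7, 14, 9, 5, 16, 13, 10, 0, 15, 3, 18, 12]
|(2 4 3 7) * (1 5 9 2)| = 7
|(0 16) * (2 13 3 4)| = |(0 16)(2 13 3 4)| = 4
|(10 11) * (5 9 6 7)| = |(5 9 6 7)(10 11)| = 4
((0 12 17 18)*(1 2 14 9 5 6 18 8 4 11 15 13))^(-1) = ((0 12 17 8 4 11 15 13 1 2 14 9 5 6 18))^(-1) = (0 18 6 5 9 14 2 1 13 15 11 4 8 17 12)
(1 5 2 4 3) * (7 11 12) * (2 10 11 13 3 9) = (1 5 10 11 12 7 13 3)(2 4 9) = [0, 5, 4, 1, 9, 10, 6, 13, 8, 2, 11, 12, 7, 3]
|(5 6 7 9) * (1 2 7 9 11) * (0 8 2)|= |(0 8 2 7 11 1)(5 6 9)|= 6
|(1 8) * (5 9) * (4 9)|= 6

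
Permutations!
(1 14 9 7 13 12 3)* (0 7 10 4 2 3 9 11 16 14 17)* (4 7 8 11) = (0 8 11 16 14 4 2 3 1 17)(7 13 12 9 10) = [8, 17, 3, 1, 2, 5, 6, 13, 11, 10, 7, 16, 9, 12, 4, 15, 14, 0]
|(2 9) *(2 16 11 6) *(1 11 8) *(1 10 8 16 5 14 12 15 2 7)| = 12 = |(16)(1 11 6 7)(2 9 5 14 12 15)(8 10)|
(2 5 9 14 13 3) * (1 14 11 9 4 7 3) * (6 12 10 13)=(1 14 6 12 10 13)(2 5 4 7 3)(9 11)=[0, 14, 5, 2, 7, 4, 12, 3, 8, 11, 13, 9, 10, 1, 6]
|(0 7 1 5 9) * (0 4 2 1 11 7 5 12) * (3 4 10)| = 18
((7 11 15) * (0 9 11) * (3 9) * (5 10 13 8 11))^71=((0 3 9 5 10 13 8 11 15 7))^71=(0 3 9 5 10 13 8 11 15 7)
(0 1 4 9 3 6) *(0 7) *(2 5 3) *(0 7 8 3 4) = [1, 0, 5, 6, 9, 4, 8, 7, 3, 2] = (0 1)(2 5 4 9)(3 6 8)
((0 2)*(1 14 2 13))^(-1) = ((0 13 1 14 2))^(-1) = (0 2 14 1 13)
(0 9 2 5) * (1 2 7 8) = [9, 2, 5, 3, 4, 0, 6, 8, 1, 7] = (0 9 7 8 1 2 5)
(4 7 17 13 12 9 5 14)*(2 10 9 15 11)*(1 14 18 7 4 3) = (1 14 3)(2 10 9 5 18 7 17 13 12 15 11) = [0, 14, 10, 1, 4, 18, 6, 17, 8, 5, 9, 2, 15, 12, 3, 11, 16, 13, 7]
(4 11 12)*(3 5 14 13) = [0, 1, 2, 5, 11, 14, 6, 7, 8, 9, 10, 12, 4, 3, 13] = (3 5 14 13)(4 11 12)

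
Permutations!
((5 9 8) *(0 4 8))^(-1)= ((0 4 8 5 9))^(-1)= (0 9 5 8 4)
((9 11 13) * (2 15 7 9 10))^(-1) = ((2 15 7 9 11 13 10))^(-1) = (2 10 13 11 9 7 15)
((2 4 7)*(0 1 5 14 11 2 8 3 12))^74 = (0 8 2 5 12 7 11 1 3 4 14)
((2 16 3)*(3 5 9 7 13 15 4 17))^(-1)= (2 3 17 4 15 13 7 9 5 16)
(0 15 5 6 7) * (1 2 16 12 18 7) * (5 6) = (0 15 6 1 2 16 12 18 7) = [15, 2, 16, 3, 4, 5, 1, 0, 8, 9, 10, 11, 18, 13, 14, 6, 12, 17, 7]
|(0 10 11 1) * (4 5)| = |(0 10 11 1)(4 5)| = 4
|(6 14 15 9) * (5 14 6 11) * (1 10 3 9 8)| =|(1 10 3 9 11 5 14 15 8)| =9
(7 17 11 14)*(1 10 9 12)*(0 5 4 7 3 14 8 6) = (0 5 4 7 17 11 8 6)(1 10 9 12)(3 14) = [5, 10, 2, 14, 7, 4, 0, 17, 6, 12, 9, 8, 1, 13, 3, 15, 16, 11]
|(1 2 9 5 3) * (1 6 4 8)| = 8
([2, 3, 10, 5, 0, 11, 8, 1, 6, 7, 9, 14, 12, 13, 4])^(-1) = [4, 7, 0, 1, 14, 3, 8, 9, 6, 10, 2, 5, 12, 13, 11]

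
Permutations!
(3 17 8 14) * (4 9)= [0, 1, 2, 17, 9, 5, 6, 7, 14, 4, 10, 11, 12, 13, 3, 15, 16, 8]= (3 17 8 14)(4 9)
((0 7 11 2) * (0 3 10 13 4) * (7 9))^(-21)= ((0 9 7 11 2 3 10 13 4))^(-21)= (0 10 11)(2 9 13)(3 7 4)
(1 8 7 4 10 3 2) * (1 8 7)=(1 7 4 10 3 2 8)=[0, 7, 8, 2, 10, 5, 6, 4, 1, 9, 3]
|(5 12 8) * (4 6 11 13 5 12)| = 10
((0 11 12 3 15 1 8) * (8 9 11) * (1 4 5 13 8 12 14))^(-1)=((0 12 3 15 4 5 13 8)(1 9 11 14))^(-1)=(0 8 13 5 4 15 3 12)(1 14 11 9)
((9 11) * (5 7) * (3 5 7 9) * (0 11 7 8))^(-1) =(0 8 7 9 5 3 11)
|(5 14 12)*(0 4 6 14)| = |(0 4 6 14 12 5)| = 6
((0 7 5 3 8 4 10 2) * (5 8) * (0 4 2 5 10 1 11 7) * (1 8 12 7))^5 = ((1 11)(2 4 8)(3 10 5)(7 12))^5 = (1 11)(2 8 4)(3 5 10)(7 12)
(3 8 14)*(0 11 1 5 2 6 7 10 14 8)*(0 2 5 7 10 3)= (0 11 1 7 3 2 6 10 14)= [11, 7, 6, 2, 4, 5, 10, 3, 8, 9, 14, 1, 12, 13, 0]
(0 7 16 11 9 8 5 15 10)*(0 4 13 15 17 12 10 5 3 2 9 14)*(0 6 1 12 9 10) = (0 7 16 11 14 6 1 12)(2 10 4 13 15 5 17 9 8 3) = [7, 12, 10, 2, 13, 17, 1, 16, 3, 8, 4, 14, 0, 15, 6, 5, 11, 9]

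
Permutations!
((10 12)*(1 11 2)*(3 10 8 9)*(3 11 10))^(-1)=(1 2 11 9 8 12 10)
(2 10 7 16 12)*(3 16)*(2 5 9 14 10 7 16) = (2 7 3)(5 9 14 10 16 12) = [0, 1, 7, 2, 4, 9, 6, 3, 8, 14, 16, 11, 5, 13, 10, 15, 12]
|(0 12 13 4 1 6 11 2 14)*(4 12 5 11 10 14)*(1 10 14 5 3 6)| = 20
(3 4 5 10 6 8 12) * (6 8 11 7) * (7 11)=[0, 1, 2, 4, 5, 10, 7, 6, 12, 9, 8, 11, 3]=(3 4 5 10 8 12)(6 7)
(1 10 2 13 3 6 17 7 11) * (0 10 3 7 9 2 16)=(0 10 16)(1 3 6 17 9 2 13 7 11)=[10, 3, 13, 6, 4, 5, 17, 11, 8, 2, 16, 1, 12, 7, 14, 15, 0, 9]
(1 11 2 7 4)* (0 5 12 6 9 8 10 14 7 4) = [5, 11, 4, 3, 1, 12, 9, 0, 10, 8, 14, 2, 6, 13, 7] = (0 5 12 6 9 8 10 14 7)(1 11 2 4)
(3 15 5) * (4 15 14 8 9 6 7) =(3 14 8 9 6 7 4 15 5) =[0, 1, 2, 14, 15, 3, 7, 4, 9, 6, 10, 11, 12, 13, 8, 5]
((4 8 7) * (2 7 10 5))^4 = (2 10 4)(5 8 7)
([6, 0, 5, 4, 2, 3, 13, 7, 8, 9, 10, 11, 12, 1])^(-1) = (0 1 13 6)(2 4 3 5)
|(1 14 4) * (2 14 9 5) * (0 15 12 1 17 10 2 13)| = 35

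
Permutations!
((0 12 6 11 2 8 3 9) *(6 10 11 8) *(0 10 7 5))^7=(0 5 7 12)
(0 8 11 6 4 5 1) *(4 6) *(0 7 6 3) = (0 8 11 4 5 1 7 6 3) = [8, 7, 2, 0, 5, 1, 3, 6, 11, 9, 10, 4]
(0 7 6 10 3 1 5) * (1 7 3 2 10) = [3, 5, 10, 7, 4, 0, 1, 6, 8, 9, 2] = (0 3 7 6 1 5)(2 10)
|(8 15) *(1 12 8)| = 4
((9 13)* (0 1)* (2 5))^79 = ((0 1)(2 5)(9 13))^79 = (0 1)(2 5)(9 13)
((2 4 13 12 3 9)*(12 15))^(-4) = (2 15 9 13 3 4 12)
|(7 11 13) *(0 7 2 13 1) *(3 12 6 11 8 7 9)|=14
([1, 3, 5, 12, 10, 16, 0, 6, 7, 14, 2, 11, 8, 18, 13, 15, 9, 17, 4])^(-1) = [6, 0, 10, 1, 18, 2, 7, 8, 12, 16, 4, 11, 3, 14, 9, 15, 5, 17, 13]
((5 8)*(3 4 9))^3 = ((3 4 9)(5 8))^3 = (9)(5 8)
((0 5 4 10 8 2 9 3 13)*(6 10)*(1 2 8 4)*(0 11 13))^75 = (0 2)(1 3)(5 9)(11 13)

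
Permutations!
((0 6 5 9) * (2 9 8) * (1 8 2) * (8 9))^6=((0 6 5 2 8 1 9))^6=(0 9 1 8 2 5 6)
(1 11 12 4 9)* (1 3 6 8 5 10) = [0, 11, 2, 6, 9, 10, 8, 7, 5, 3, 1, 12, 4] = (1 11 12 4 9 3 6 8 5 10)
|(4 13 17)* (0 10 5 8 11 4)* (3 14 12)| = 24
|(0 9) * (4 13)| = |(0 9)(4 13)| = 2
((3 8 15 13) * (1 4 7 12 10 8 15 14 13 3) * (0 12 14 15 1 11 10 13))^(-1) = ((0 12 13 11 10 8 15 3 1 4 7 14))^(-1) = (0 14 7 4 1 3 15 8 10 11 13 12)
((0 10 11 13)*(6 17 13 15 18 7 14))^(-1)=((0 10 11 15 18 7 14 6 17 13))^(-1)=(0 13 17 6 14 7 18 15 11 10)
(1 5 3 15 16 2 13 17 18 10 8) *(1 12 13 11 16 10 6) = (1 5 3 15 10 8 12 13 17 18 6)(2 11 16) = [0, 5, 11, 15, 4, 3, 1, 7, 12, 9, 8, 16, 13, 17, 14, 10, 2, 18, 6]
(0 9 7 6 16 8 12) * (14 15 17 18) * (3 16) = [9, 1, 2, 16, 4, 5, 3, 6, 12, 7, 10, 11, 0, 13, 15, 17, 8, 18, 14] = (0 9 7 6 3 16 8 12)(14 15 17 18)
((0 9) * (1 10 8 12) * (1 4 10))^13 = (0 9)(4 10 8 12)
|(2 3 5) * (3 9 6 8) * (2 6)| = 4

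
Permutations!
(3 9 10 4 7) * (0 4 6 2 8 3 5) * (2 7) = (0 4 2 8 3 9 10 6 7 5) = [4, 1, 8, 9, 2, 0, 7, 5, 3, 10, 6]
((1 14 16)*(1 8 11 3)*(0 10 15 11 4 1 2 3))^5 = ((0 10 15 11)(1 14 16 8 4)(2 3))^5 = (16)(0 10 15 11)(2 3)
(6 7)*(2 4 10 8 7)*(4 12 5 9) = (2 12 5 9 4 10 8 7 6) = [0, 1, 12, 3, 10, 9, 2, 6, 7, 4, 8, 11, 5]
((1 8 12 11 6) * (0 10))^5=(12)(0 10)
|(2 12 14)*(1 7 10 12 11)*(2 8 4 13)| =10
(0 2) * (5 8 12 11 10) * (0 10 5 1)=(0 2 10 1)(5 8 12 11)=[2, 0, 10, 3, 4, 8, 6, 7, 12, 9, 1, 5, 11]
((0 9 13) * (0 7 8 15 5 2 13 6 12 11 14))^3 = ((0 9 6 12 11 14)(2 13 7 8 15 5))^3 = (0 12)(2 8)(5 7)(6 14)(9 11)(13 15)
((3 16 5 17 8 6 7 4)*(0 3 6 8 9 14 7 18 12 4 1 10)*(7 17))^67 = (0 7 3 1 16 10 5)(4 12 18 6)(9 14 17)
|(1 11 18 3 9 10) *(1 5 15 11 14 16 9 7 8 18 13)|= 36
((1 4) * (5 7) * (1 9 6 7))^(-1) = ((1 4 9 6 7 5))^(-1) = (1 5 7 6 9 4)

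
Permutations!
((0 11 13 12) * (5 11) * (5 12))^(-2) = (5 11 13)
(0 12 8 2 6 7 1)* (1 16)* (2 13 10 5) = [12, 0, 6, 3, 4, 2, 7, 16, 13, 9, 5, 11, 8, 10, 14, 15, 1] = (0 12 8 13 10 5 2 6 7 16 1)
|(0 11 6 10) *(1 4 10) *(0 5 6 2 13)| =|(0 11 2 13)(1 4 10 5 6)| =20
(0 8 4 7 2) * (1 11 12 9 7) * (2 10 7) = (0 8 4 1 11 12 9 2)(7 10) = [8, 11, 0, 3, 1, 5, 6, 10, 4, 2, 7, 12, 9]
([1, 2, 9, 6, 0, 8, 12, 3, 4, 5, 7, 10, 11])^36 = [1, 2, 9, 3, 0, 8, 6, 7, 4, 5, 10, 11, 12]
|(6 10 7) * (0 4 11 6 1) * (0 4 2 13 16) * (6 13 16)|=|(0 2 16)(1 4 11 13 6 10 7)|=21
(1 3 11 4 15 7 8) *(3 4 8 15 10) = (1 4 10 3 11 8)(7 15) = [0, 4, 2, 11, 10, 5, 6, 15, 1, 9, 3, 8, 12, 13, 14, 7]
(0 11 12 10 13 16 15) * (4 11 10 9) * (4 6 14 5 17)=[10, 1, 2, 3, 11, 17, 14, 7, 8, 6, 13, 12, 9, 16, 5, 0, 15, 4]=(0 10 13 16 15)(4 11 12 9 6 14 5 17)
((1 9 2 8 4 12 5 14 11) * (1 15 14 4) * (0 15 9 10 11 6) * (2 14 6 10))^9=((0 15 6)(1 2 8)(4 12 5)(9 14 10 11))^9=(15)(9 14 10 11)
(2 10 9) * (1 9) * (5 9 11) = (1 11 5 9 2 10) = [0, 11, 10, 3, 4, 9, 6, 7, 8, 2, 1, 5]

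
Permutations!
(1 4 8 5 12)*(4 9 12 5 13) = (1 9 12)(4 8 13) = [0, 9, 2, 3, 8, 5, 6, 7, 13, 12, 10, 11, 1, 4]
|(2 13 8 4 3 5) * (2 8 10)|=12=|(2 13 10)(3 5 8 4)|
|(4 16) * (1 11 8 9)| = 4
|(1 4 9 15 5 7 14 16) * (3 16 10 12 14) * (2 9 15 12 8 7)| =|(1 4 15 5 2 9 12 14 10 8 7 3 16)| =13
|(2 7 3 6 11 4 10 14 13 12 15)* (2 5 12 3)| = |(2 7)(3 6 11 4 10 14 13)(5 12 15)| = 42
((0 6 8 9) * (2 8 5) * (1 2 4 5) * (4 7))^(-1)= (0 9 8 2 1 6)(4 7 5)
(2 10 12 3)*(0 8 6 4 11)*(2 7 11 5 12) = (0 8 6 4 5 12 3 7 11)(2 10) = [8, 1, 10, 7, 5, 12, 4, 11, 6, 9, 2, 0, 3]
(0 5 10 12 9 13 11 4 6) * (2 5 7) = (0 7 2 5 10 12 9 13 11 4 6) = [7, 1, 5, 3, 6, 10, 0, 2, 8, 13, 12, 4, 9, 11]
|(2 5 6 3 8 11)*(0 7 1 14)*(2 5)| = |(0 7 1 14)(3 8 11 5 6)| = 20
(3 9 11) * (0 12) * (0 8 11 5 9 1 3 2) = (0 12 8 11 2)(1 3)(5 9) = [12, 3, 0, 1, 4, 9, 6, 7, 11, 5, 10, 2, 8]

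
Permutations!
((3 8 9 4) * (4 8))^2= (9)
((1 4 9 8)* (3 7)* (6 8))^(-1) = ((1 4 9 6 8)(3 7))^(-1) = (1 8 6 9 4)(3 7)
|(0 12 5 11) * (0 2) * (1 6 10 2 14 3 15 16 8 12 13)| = 24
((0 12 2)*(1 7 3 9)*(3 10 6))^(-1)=((0 12 2)(1 7 10 6 3 9))^(-1)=(0 2 12)(1 9 3 6 10 7)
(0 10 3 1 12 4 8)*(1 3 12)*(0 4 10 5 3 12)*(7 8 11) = [5, 1, 2, 12, 11, 3, 6, 8, 4, 9, 0, 7, 10] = (0 5 3 12 10)(4 11 7 8)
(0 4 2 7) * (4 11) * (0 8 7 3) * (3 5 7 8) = [11, 1, 5, 0, 2, 7, 6, 3, 8, 9, 10, 4] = (0 11 4 2 5 7 3)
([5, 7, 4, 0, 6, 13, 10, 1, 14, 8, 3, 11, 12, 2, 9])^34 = (0 13 4 10)(2 6 3 5)(8 14 9)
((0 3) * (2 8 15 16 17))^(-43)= ((0 3)(2 8 15 16 17))^(-43)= (0 3)(2 15 17 8 16)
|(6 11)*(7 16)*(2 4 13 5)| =4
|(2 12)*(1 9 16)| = |(1 9 16)(2 12)| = 6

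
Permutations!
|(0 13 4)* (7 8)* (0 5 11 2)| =6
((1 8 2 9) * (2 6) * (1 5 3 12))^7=((1 8 6 2 9 5 3 12))^7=(1 12 3 5 9 2 6 8)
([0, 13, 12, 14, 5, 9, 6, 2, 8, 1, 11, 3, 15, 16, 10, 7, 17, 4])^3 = [0, 17, 7, 11, 1, 13, 6, 15, 8, 16, 14, 10, 2, 4, 3, 12, 5, 9]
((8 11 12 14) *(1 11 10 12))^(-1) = (1 11)(8 14 12 10)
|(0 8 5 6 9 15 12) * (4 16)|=14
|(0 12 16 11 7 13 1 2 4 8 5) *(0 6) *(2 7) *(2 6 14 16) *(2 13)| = 13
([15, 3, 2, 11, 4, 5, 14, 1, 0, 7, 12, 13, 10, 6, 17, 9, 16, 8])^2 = [9, 11, 2, 13, 4, 5, 17, 3, 15, 1, 10, 6, 12, 14, 8, 7, 16, 0]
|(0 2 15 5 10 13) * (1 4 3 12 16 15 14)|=12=|(0 2 14 1 4 3 12 16 15 5 10 13)|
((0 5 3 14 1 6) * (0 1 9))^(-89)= (0 5 3 14 9)(1 6)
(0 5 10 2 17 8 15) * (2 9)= (0 5 10 9 2 17 8 15)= [5, 1, 17, 3, 4, 10, 6, 7, 15, 2, 9, 11, 12, 13, 14, 0, 16, 8]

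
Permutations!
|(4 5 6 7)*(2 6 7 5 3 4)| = 4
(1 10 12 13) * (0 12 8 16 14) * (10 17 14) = (0 12 13 1 17 14)(8 16 10) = [12, 17, 2, 3, 4, 5, 6, 7, 16, 9, 8, 11, 13, 1, 0, 15, 10, 14]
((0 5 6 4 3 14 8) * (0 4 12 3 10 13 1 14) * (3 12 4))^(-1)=((0 5 6 4 10 13 1 14 8 3))^(-1)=(0 3 8 14 1 13 10 4 6 5)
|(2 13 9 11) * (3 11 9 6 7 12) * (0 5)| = |(0 5)(2 13 6 7 12 3 11)| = 14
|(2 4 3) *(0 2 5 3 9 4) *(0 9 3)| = |(0 2 9 4 3 5)| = 6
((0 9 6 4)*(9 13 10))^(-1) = ((0 13 10 9 6 4))^(-1) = (0 4 6 9 10 13)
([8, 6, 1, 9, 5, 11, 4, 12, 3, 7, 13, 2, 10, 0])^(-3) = (0 12 3 13 7 8 10 9)(1 5)(2 4)(6 11)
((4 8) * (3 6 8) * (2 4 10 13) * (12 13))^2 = (2 3 8 12)(4 6 10 13) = ((2 4 3 6 8 10 12 13))^2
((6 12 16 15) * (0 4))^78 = ((0 4)(6 12 16 15))^78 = (6 16)(12 15)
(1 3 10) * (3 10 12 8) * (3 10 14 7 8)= (1 14 7 8 10)(3 12)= [0, 14, 2, 12, 4, 5, 6, 8, 10, 9, 1, 11, 3, 13, 7]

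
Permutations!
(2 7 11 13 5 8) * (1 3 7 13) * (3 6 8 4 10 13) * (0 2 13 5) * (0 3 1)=(0 2 1 6 8 13 3 7 11)(4 10 5)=[2, 6, 1, 7, 10, 4, 8, 11, 13, 9, 5, 0, 12, 3]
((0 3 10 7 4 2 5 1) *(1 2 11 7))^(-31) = ((0 3 10 1)(2 5)(4 11 7))^(-31) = (0 3 10 1)(2 5)(4 7 11)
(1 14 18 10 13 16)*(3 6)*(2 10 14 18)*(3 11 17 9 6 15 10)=(1 18 14 2 3 15 10 13 16)(6 11 17 9)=[0, 18, 3, 15, 4, 5, 11, 7, 8, 6, 13, 17, 12, 16, 2, 10, 1, 9, 14]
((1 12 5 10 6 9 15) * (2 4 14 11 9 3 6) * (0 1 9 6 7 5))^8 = ((0 1 12)(2 4 14 11 6 3 7 5 10)(9 15))^8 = (15)(0 12 1)(2 10 5 7 3 6 11 14 4)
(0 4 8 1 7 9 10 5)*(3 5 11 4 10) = (0 10 11 4 8 1 7 9 3 5) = [10, 7, 2, 5, 8, 0, 6, 9, 1, 3, 11, 4]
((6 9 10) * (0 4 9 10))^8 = ((0 4 9)(6 10))^8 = (10)(0 9 4)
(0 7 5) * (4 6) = (0 7 5)(4 6) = [7, 1, 2, 3, 6, 0, 4, 5]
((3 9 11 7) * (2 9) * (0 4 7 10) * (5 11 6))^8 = ((0 4 7 3 2 9 6 5 11 10))^8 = (0 11 6 2 7)(3 4 10 5 9)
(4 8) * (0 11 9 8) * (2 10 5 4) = (0 11 9 8 2 10 5 4) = [11, 1, 10, 3, 0, 4, 6, 7, 2, 8, 5, 9]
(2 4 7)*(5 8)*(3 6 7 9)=(2 4 9 3 6 7)(5 8)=[0, 1, 4, 6, 9, 8, 7, 2, 5, 3]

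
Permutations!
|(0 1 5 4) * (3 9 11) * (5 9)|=7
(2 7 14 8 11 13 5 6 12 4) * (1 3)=(1 3)(2 7 14 8 11 13 5 6 12 4)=[0, 3, 7, 1, 2, 6, 12, 14, 11, 9, 10, 13, 4, 5, 8]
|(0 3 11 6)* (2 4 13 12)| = 4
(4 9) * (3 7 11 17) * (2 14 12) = [0, 1, 14, 7, 9, 5, 6, 11, 8, 4, 10, 17, 2, 13, 12, 15, 16, 3] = (2 14 12)(3 7 11 17)(4 9)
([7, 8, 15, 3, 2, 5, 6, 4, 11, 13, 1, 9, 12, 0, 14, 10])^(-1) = (0 13 9 11 8 1 10 15 2 4 7)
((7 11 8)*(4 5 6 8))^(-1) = ((4 5 6 8 7 11))^(-1) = (4 11 7 8 6 5)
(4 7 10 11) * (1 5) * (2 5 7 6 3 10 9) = (1 7 9 2 5)(3 10 11 4 6) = [0, 7, 5, 10, 6, 1, 3, 9, 8, 2, 11, 4]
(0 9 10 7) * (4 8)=(0 9 10 7)(4 8)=[9, 1, 2, 3, 8, 5, 6, 0, 4, 10, 7]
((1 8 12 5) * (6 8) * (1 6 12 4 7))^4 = ((1 12 5 6 8 4 7))^4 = (1 8 12 4 5 7 6)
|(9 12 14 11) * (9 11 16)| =4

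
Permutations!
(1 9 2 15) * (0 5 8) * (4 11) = (0 5 8)(1 9 2 15)(4 11) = [5, 9, 15, 3, 11, 8, 6, 7, 0, 2, 10, 4, 12, 13, 14, 1]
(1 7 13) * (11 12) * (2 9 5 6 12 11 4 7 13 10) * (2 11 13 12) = [0, 12, 9, 3, 7, 6, 2, 10, 8, 5, 11, 13, 4, 1] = (1 12 4 7 10 11 13)(2 9 5 6)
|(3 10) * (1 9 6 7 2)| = 10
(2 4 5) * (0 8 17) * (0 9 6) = (0 8 17 9 6)(2 4 5) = [8, 1, 4, 3, 5, 2, 0, 7, 17, 6, 10, 11, 12, 13, 14, 15, 16, 9]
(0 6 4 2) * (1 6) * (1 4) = (0 4 2)(1 6) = [4, 6, 0, 3, 2, 5, 1]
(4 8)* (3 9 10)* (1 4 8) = (1 4)(3 9 10) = [0, 4, 2, 9, 1, 5, 6, 7, 8, 10, 3]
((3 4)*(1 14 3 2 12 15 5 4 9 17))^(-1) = (1 17 9 3 14)(2 4 5 15 12)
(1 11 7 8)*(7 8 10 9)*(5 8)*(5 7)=[0, 11, 2, 3, 4, 8, 6, 10, 1, 5, 9, 7]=(1 11 7 10 9 5 8)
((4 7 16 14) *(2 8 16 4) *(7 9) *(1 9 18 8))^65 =((1 9 7 4 18 8 16 14 2))^65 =(1 7 18 16 2 9 4 8 14)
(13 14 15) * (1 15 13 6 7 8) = (1 15 6 7 8)(13 14) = [0, 15, 2, 3, 4, 5, 7, 8, 1, 9, 10, 11, 12, 14, 13, 6]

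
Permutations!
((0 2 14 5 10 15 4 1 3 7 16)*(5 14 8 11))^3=((0 2 8 11 5 10 15 4 1 3 7 16))^3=(0 11 15 3)(1 16 8 10)(2 5 4 7)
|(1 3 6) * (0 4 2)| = 3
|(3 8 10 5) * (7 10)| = 5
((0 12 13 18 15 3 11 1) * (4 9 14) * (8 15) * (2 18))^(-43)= ((0 12 13 2 18 8 15 3 11 1)(4 9 14))^(-43)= (0 3 18 12 11 8 13 1 15 2)(4 14 9)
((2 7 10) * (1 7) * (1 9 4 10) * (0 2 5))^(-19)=(0 5 10 4 9 2)(1 7)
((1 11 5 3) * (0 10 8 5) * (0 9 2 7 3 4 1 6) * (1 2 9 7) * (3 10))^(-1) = ((0 3 6)(1 11 7 10 8 5 4 2))^(-1) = (0 6 3)(1 2 4 5 8 10 7 11)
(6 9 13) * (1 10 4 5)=(1 10 4 5)(6 9 13)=[0, 10, 2, 3, 5, 1, 9, 7, 8, 13, 4, 11, 12, 6]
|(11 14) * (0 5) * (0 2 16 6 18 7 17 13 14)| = |(0 5 2 16 6 18 7 17 13 14 11)| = 11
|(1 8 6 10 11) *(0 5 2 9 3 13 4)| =|(0 5 2 9 3 13 4)(1 8 6 10 11)| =35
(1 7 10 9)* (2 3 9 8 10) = (1 7 2 3 9)(8 10) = [0, 7, 3, 9, 4, 5, 6, 2, 10, 1, 8]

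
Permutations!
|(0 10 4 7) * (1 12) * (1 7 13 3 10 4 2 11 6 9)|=12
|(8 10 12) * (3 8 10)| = 2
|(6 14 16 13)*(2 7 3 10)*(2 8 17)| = 12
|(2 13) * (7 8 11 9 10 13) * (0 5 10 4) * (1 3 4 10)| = 35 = |(0 5 1 3 4)(2 7 8 11 9 10 13)|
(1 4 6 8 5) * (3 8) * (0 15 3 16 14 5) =[15, 4, 2, 8, 6, 1, 16, 7, 0, 9, 10, 11, 12, 13, 5, 3, 14] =(0 15 3 8)(1 4 6 16 14 5)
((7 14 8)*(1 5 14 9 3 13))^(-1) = (1 13 3 9 7 8 14 5)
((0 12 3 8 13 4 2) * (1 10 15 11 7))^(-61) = ((0 12 3 8 13 4 2)(1 10 15 11 7))^(-61) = (0 3 13 2 12 8 4)(1 7 11 15 10)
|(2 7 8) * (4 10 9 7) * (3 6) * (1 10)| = |(1 10 9 7 8 2 4)(3 6)| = 14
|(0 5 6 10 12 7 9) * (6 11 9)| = |(0 5 11 9)(6 10 12 7)| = 4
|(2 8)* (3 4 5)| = 6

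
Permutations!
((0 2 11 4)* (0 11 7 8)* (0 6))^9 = ((0 2 7 8 6)(4 11))^9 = (0 6 8 7 2)(4 11)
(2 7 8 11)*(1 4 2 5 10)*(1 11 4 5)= [0, 5, 7, 3, 2, 10, 6, 8, 4, 9, 11, 1]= (1 5 10 11)(2 7 8 4)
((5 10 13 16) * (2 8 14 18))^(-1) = ((2 8 14 18)(5 10 13 16))^(-1) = (2 18 14 8)(5 16 13 10)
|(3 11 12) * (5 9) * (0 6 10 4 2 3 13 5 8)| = 12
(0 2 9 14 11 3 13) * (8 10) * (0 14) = (0 2 9)(3 13 14 11)(8 10) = [2, 1, 9, 13, 4, 5, 6, 7, 10, 0, 8, 3, 12, 14, 11]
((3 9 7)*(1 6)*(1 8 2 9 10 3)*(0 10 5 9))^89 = ((0 10 3 5 9 7 1 6 8 2))^89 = (0 2 8 6 1 7 9 5 3 10)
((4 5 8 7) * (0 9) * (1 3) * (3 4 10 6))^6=(1 6 7 5)(3 10 8 4)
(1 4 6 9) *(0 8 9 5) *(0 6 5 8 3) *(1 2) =(0 3)(1 4 5 6 8 9 2) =[3, 4, 1, 0, 5, 6, 8, 7, 9, 2]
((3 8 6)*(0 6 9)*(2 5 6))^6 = (0 9 8 3 6 5 2)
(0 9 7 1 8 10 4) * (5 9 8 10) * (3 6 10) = (0 8 5 9 7 1 3 6 10 4) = [8, 3, 2, 6, 0, 9, 10, 1, 5, 7, 4]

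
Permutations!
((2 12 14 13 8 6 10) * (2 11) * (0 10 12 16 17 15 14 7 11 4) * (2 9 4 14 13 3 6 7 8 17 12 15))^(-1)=((0 10 14 3 6 15 13 17 2 16 12 8 7 11 9 4))^(-1)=(0 4 9 11 7 8 12 16 2 17 13 15 6 3 14 10)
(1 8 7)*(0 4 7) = (0 4 7 1 8) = [4, 8, 2, 3, 7, 5, 6, 1, 0]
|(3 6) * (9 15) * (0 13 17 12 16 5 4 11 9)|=|(0 13 17 12 16 5 4 11 9 15)(3 6)|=10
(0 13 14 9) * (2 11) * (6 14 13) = (0 6 14 9)(2 11) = [6, 1, 11, 3, 4, 5, 14, 7, 8, 0, 10, 2, 12, 13, 9]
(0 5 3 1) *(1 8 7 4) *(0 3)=[5, 3, 2, 8, 1, 0, 6, 4, 7]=(0 5)(1 3 8 7 4)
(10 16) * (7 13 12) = [0, 1, 2, 3, 4, 5, 6, 13, 8, 9, 16, 11, 7, 12, 14, 15, 10] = (7 13 12)(10 16)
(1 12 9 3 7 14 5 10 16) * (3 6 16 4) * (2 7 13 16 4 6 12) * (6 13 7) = (1 2 6 4 3 7 14 5 10 13 16)(9 12) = [0, 2, 6, 7, 3, 10, 4, 14, 8, 12, 13, 11, 9, 16, 5, 15, 1]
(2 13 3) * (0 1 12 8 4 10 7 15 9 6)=[1, 12, 13, 2, 10, 5, 0, 15, 4, 6, 7, 11, 8, 3, 14, 9]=(0 1 12 8 4 10 7 15 9 6)(2 13 3)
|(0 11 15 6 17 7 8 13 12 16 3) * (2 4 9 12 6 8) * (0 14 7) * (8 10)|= 8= |(0 11 15 10 8 13 6 17)(2 4 9 12 16 3 14 7)|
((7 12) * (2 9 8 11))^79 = (2 11 8 9)(7 12)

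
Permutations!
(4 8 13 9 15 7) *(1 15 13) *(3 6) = (1 15 7 4 8)(3 6)(9 13) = [0, 15, 2, 6, 8, 5, 3, 4, 1, 13, 10, 11, 12, 9, 14, 7]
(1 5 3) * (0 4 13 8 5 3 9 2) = (0 4 13 8 5 9 2)(1 3) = [4, 3, 0, 1, 13, 9, 6, 7, 5, 2, 10, 11, 12, 8]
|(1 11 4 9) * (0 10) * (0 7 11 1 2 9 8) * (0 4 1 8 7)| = |(0 10)(1 8 4 7 11)(2 9)| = 10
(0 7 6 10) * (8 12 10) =(0 7 6 8 12 10) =[7, 1, 2, 3, 4, 5, 8, 6, 12, 9, 0, 11, 10]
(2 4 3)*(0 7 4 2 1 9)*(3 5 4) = (0 7 3 1 9)(4 5) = [7, 9, 2, 1, 5, 4, 6, 3, 8, 0]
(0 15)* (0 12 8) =[15, 1, 2, 3, 4, 5, 6, 7, 0, 9, 10, 11, 8, 13, 14, 12] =(0 15 12 8)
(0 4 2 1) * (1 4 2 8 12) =[2, 0, 4, 3, 8, 5, 6, 7, 12, 9, 10, 11, 1] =(0 2 4 8 12 1)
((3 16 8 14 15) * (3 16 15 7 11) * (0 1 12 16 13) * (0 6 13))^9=(0 15 3 11 7 14 8 16 12 1)(6 13)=((0 1 12 16 8 14 7 11 3 15)(6 13))^9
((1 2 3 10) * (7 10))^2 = (1 3 10 2 7)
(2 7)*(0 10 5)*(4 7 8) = (0 10 5)(2 8 4 7) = [10, 1, 8, 3, 7, 0, 6, 2, 4, 9, 5]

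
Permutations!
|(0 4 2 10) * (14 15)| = 4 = |(0 4 2 10)(14 15)|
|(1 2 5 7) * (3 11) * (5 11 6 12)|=8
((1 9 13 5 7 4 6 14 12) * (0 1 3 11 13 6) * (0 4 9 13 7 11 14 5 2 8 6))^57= (14)(0 11 8 1 7 6 13 9 5 2)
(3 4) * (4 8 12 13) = [0, 1, 2, 8, 3, 5, 6, 7, 12, 9, 10, 11, 13, 4] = (3 8 12 13 4)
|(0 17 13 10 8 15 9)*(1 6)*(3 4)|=|(0 17 13 10 8 15 9)(1 6)(3 4)|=14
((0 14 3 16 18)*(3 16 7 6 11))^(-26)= (0 16)(3 6)(7 11)(14 18)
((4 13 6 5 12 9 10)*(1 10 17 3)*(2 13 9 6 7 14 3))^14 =((1 10 4 9 17 2 13 7 14 3)(5 12 6))^14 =(1 17 14 4 13)(2 3 9 7 10)(5 6 12)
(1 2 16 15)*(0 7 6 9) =(0 7 6 9)(1 2 16 15) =[7, 2, 16, 3, 4, 5, 9, 6, 8, 0, 10, 11, 12, 13, 14, 1, 15]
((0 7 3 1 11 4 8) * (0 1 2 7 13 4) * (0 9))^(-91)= ((0 13 4 8 1 11 9)(2 7 3))^(-91)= (13)(2 3 7)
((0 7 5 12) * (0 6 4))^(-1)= (0 4 6 12 5 7)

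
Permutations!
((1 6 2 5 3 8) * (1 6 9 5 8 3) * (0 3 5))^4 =((0 3 5 1 9)(2 8 6))^4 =(0 9 1 5 3)(2 8 6)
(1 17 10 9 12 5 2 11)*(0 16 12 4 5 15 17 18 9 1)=(0 16 12 15 17 10 1 18 9 4 5 2 11)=[16, 18, 11, 3, 5, 2, 6, 7, 8, 4, 1, 0, 15, 13, 14, 17, 12, 10, 9]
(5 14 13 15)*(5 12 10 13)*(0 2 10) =(0 2 10 13 15 12)(5 14) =[2, 1, 10, 3, 4, 14, 6, 7, 8, 9, 13, 11, 0, 15, 5, 12]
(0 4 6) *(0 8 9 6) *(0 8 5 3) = (0 4 8 9 6 5 3) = [4, 1, 2, 0, 8, 3, 5, 7, 9, 6]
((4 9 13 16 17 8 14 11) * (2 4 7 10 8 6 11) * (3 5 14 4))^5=((2 3 5 14)(4 9 13 16 17 6 11 7 10 8))^5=(2 3 5 14)(4 6)(7 13)(8 17)(9 11)(10 16)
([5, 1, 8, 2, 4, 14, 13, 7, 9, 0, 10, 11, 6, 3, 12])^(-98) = [14, 1, 9, 8, 4, 12, 3, 7, 0, 5, 10, 11, 13, 2, 6]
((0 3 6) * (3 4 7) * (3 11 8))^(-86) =(0 3 11 4 6 8 7)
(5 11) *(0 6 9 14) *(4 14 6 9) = (0 9 6 4 14)(5 11) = [9, 1, 2, 3, 14, 11, 4, 7, 8, 6, 10, 5, 12, 13, 0]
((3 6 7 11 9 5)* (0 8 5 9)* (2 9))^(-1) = (0 11 7 6 3 5 8)(2 9)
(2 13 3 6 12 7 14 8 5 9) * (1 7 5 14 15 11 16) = (1 7 15 11 16)(2 13 3 6 12 5 9)(8 14) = [0, 7, 13, 6, 4, 9, 12, 15, 14, 2, 10, 16, 5, 3, 8, 11, 1]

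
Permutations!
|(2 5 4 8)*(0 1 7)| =12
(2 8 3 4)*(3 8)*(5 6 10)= (2 3 4)(5 6 10)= [0, 1, 3, 4, 2, 6, 10, 7, 8, 9, 5]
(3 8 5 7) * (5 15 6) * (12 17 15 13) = [0, 1, 2, 8, 4, 7, 5, 3, 13, 9, 10, 11, 17, 12, 14, 6, 16, 15] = (3 8 13 12 17 15 6 5 7)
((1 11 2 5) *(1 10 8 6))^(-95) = ((1 11 2 5 10 8 6))^(-95) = (1 5 6 2 8 11 10)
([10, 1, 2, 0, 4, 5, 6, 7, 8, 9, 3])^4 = [10, 1, 2, 0, 4, 5, 6, 7, 8, 9, 3]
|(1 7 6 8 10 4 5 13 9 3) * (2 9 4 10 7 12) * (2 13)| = |(1 12 13 4 5 2 9 3)(6 8 7)| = 24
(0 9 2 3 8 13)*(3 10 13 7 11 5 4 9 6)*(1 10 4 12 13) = (0 6 3 8 7 11 5 12 13)(1 10)(2 4 9) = [6, 10, 4, 8, 9, 12, 3, 11, 7, 2, 1, 5, 13, 0]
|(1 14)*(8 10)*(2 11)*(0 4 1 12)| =|(0 4 1 14 12)(2 11)(8 10)| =10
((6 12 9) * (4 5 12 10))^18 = (12)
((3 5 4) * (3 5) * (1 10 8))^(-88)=(1 8 10)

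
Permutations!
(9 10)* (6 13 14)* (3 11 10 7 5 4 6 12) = (3 11 10 9 7 5 4 6 13 14 12) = [0, 1, 2, 11, 6, 4, 13, 5, 8, 7, 9, 10, 3, 14, 12]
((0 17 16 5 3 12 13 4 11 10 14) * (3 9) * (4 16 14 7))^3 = ((0 17 14)(3 12 13 16 5 9)(4 11 10 7))^3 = (17)(3 16)(4 7 10 11)(5 12)(9 13)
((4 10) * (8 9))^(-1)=(4 10)(8 9)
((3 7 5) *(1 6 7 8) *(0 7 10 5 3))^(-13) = ((0 7 3 8 1 6 10 5))^(-13) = (0 8 10 7 1 5 3 6)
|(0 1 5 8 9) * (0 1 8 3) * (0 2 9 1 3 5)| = |(0 8 1)(2 9 3)| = 3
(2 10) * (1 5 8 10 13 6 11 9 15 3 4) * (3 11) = (1 5 8 10 2 13 6 3 4)(9 15 11) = [0, 5, 13, 4, 1, 8, 3, 7, 10, 15, 2, 9, 12, 6, 14, 11]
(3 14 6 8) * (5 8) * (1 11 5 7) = (1 11 5 8 3 14 6 7) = [0, 11, 2, 14, 4, 8, 7, 1, 3, 9, 10, 5, 12, 13, 6]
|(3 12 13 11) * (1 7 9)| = |(1 7 9)(3 12 13 11)| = 12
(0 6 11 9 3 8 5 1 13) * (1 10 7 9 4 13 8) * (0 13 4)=[6, 8, 2, 1, 4, 10, 11, 9, 5, 3, 7, 0, 12, 13]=(13)(0 6 11)(1 8 5 10 7 9 3)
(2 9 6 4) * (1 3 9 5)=(1 3 9 6 4 2 5)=[0, 3, 5, 9, 2, 1, 4, 7, 8, 6]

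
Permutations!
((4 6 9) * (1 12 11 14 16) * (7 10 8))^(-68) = ((1 12 11 14 16)(4 6 9)(7 10 8))^(-68) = (1 11 16 12 14)(4 6 9)(7 10 8)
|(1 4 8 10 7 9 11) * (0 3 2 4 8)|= 12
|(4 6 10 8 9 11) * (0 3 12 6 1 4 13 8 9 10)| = 20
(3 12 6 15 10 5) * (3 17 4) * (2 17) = (2 17 4 3 12 6 15 10 5) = [0, 1, 17, 12, 3, 2, 15, 7, 8, 9, 5, 11, 6, 13, 14, 10, 16, 4]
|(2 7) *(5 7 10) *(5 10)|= 3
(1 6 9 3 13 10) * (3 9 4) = (1 6 4 3 13 10) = [0, 6, 2, 13, 3, 5, 4, 7, 8, 9, 1, 11, 12, 10]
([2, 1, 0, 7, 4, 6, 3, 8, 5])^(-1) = (0 2)(3 6 5 8 7)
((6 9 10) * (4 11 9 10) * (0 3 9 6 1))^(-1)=((0 3 9 4 11 6 10 1))^(-1)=(0 1 10 6 11 4 9 3)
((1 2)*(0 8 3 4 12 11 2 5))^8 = (0 5 1 2 11 12 4 3 8)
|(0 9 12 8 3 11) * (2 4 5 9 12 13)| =5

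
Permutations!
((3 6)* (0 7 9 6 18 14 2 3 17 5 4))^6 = ((0 7 9 6 17 5 4)(2 3 18 14))^6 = (0 4 5 17 6 9 7)(2 18)(3 14)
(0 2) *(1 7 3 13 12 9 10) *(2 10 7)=(0 10 1 2)(3 13 12 9 7)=[10, 2, 0, 13, 4, 5, 6, 3, 8, 7, 1, 11, 9, 12]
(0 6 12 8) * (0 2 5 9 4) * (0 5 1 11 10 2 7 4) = (0 6 12 8 7 4 5 9)(1 11 10 2) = [6, 11, 1, 3, 5, 9, 12, 4, 7, 0, 2, 10, 8]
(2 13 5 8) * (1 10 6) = [0, 10, 13, 3, 4, 8, 1, 7, 2, 9, 6, 11, 12, 5] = (1 10 6)(2 13 5 8)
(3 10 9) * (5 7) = (3 10 9)(5 7) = [0, 1, 2, 10, 4, 7, 6, 5, 8, 3, 9]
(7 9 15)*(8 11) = (7 9 15)(8 11) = [0, 1, 2, 3, 4, 5, 6, 9, 11, 15, 10, 8, 12, 13, 14, 7]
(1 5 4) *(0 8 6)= (0 8 6)(1 5 4)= [8, 5, 2, 3, 1, 4, 0, 7, 6]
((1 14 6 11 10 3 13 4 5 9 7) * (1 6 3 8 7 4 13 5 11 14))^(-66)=(3 11 6 9 8)(4 7 5 10 14)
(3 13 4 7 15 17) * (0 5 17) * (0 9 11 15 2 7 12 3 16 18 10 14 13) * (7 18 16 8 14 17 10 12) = (0 5 10 17 8 14 13 4 7 2 18 12 3)(9 11 15) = [5, 1, 18, 0, 7, 10, 6, 2, 14, 11, 17, 15, 3, 4, 13, 9, 16, 8, 12]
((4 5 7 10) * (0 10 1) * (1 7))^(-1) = (0 1 5 4 10)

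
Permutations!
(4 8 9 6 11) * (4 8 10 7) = [0, 1, 2, 3, 10, 5, 11, 4, 9, 6, 7, 8] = (4 10 7)(6 11 8 9)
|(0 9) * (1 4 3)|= |(0 9)(1 4 3)|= 6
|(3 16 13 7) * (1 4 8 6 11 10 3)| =|(1 4 8 6 11 10 3 16 13 7)| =10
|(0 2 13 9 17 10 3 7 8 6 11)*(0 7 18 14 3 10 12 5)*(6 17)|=|(0 2 13 9 6 11 7 8 17 12 5)(3 18 14)|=33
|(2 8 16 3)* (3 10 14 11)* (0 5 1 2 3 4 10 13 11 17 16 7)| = |(0 5 1 2 8 7)(4 10 14 17 16 13 11)| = 42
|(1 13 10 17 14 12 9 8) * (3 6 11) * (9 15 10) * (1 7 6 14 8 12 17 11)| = 13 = |(1 13 9 12 15 10 11 3 14 17 8 7 6)|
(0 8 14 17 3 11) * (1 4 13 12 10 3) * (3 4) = (0 8 14 17 1 3 11)(4 13 12 10) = [8, 3, 2, 11, 13, 5, 6, 7, 14, 9, 4, 0, 10, 12, 17, 15, 16, 1]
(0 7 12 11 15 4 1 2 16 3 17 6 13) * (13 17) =(0 7 12 11 15 4 1 2 16 3 13)(6 17) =[7, 2, 16, 13, 1, 5, 17, 12, 8, 9, 10, 15, 11, 0, 14, 4, 3, 6]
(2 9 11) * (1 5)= (1 5)(2 9 11)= [0, 5, 9, 3, 4, 1, 6, 7, 8, 11, 10, 2]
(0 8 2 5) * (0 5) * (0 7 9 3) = (0 8 2 7 9 3) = [8, 1, 7, 0, 4, 5, 6, 9, 2, 3]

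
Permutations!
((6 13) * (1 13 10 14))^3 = ((1 13 6 10 14))^3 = (1 10 13 14 6)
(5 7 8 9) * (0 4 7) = (0 4 7 8 9 5) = [4, 1, 2, 3, 7, 0, 6, 8, 9, 5]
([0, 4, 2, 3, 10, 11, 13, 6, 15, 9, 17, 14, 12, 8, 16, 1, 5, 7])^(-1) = (1 15 8 13 6 7 17 10 4)(5 16 14 11)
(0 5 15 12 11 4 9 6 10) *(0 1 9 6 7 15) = (0 5)(1 9 7 15 12 11 4 6 10) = [5, 9, 2, 3, 6, 0, 10, 15, 8, 7, 1, 4, 11, 13, 14, 12]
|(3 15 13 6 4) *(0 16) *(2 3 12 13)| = 12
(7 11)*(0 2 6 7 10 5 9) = (0 2 6 7 11 10 5 9) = [2, 1, 6, 3, 4, 9, 7, 11, 8, 0, 5, 10]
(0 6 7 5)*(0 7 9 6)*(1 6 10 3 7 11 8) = (1 6 9 10 3 7 5 11 8) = [0, 6, 2, 7, 4, 11, 9, 5, 1, 10, 3, 8]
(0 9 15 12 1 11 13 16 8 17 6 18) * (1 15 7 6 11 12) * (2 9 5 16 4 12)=(0 5 16 8 17 11 13 4 12 15 1 2 9 7 6 18)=[5, 2, 9, 3, 12, 16, 18, 6, 17, 7, 10, 13, 15, 4, 14, 1, 8, 11, 0]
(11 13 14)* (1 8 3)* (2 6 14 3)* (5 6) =(1 8 2 5 6 14 11 13 3) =[0, 8, 5, 1, 4, 6, 14, 7, 2, 9, 10, 13, 12, 3, 11]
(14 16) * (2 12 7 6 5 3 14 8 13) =(2 12 7 6 5 3 14 16 8 13) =[0, 1, 12, 14, 4, 3, 5, 6, 13, 9, 10, 11, 7, 2, 16, 15, 8]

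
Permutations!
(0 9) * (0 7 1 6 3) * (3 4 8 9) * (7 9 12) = (0 3)(1 6 4 8 12 7) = [3, 6, 2, 0, 8, 5, 4, 1, 12, 9, 10, 11, 7]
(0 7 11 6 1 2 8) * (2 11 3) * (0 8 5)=(0 7 3 2 5)(1 11 6)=[7, 11, 5, 2, 4, 0, 1, 3, 8, 9, 10, 6]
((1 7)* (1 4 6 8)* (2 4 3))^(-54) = (1 3 4 8 7 2 6)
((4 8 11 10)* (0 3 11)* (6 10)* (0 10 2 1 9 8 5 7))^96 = (11)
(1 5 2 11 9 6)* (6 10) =(1 5 2 11 9 10 6) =[0, 5, 11, 3, 4, 2, 1, 7, 8, 10, 6, 9]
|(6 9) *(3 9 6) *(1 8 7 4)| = 4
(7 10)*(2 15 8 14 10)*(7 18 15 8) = [0, 1, 8, 3, 4, 5, 6, 2, 14, 9, 18, 11, 12, 13, 10, 7, 16, 17, 15] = (2 8 14 10 18 15 7)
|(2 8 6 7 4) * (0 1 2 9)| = |(0 1 2 8 6 7 4 9)| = 8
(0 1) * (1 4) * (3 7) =[4, 0, 2, 7, 1, 5, 6, 3] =(0 4 1)(3 7)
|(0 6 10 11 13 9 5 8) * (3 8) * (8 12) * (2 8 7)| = |(0 6 10 11 13 9 5 3 12 7 2 8)| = 12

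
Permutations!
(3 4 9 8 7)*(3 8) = (3 4 9)(7 8) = [0, 1, 2, 4, 9, 5, 6, 8, 7, 3]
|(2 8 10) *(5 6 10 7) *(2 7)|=|(2 8)(5 6 10 7)|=4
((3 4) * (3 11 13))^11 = ((3 4 11 13))^11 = (3 13 11 4)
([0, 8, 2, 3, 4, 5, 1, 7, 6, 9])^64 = [0, 8, 2, 3, 4, 5, 1, 7, 6, 9]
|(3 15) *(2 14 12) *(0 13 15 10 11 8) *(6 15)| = 24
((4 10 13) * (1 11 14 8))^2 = ((1 11 14 8)(4 10 13))^2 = (1 14)(4 13 10)(8 11)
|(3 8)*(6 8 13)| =|(3 13 6 8)| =4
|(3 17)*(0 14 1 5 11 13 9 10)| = 8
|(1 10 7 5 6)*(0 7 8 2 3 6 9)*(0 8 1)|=8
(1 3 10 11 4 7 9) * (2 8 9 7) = (1 3 10 11 4 2 8 9) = [0, 3, 8, 10, 2, 5, 6, 7, 9, 1, 11, 4]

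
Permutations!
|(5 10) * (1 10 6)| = 4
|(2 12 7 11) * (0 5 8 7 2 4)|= |(0 5 8 7 11 4)(2 12)|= 6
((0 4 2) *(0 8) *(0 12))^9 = (0 12 8 2 4)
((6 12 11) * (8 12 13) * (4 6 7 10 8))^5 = (4 13 6)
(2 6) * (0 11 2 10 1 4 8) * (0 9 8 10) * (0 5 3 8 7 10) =(0 11 2 6 5 3 8 9 7 10 1 4) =[11, 4, 6, 8, 0, 3, 5, 10, 9, 7, 1, 2]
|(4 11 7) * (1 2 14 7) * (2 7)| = 4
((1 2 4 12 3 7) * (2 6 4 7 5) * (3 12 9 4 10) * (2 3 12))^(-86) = ((1 6 10 12 2 7)(3 5)(4 9))^(-86) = (1 2 10)(6 7 12)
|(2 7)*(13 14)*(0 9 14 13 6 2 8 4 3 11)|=10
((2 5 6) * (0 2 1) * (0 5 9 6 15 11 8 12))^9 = (0 12 8 11 15 5 1 6 9 2)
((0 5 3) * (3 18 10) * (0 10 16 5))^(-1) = ((3 10)(5 18 16))^(-1) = (3 10)(5 16 18)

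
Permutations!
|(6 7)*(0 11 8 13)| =4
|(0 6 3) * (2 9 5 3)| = 6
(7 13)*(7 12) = (7 13 12) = [0, 1, 2, 3, 4, 5, 6, 13, 8, 9, 10, 11, 7, 12]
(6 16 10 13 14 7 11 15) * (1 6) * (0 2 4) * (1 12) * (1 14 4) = (0 2 1 6 16 10 13 4)(7 11 15 12 14) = [2, 6, 1, 3, 0, 5, 16, 11, 8, 9, 13, 15, 14, 4, 7, 12, 10]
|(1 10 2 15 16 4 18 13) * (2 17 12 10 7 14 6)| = |(1 7 14 6 2 15 16 4 18 13)(10 17 12)| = 30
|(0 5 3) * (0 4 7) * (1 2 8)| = 15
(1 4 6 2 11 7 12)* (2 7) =(1 4 6 7 12)(2 11) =[0, 4, 11, 3, 6, 5, 7, 12, 8, 9, 10, 2, 1]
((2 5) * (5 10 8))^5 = ((2 10 8 5))^5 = (2 10 8 5)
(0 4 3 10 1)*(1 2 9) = (0 4 3 10 2 9 1) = [4, 0, 9, 10, 3, 5, 6, 7, 8, 1, 2]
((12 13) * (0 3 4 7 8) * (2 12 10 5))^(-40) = ((0 3 4 7 8)(2 12 13 10 5))^(-40) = (13)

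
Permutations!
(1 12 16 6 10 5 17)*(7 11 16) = (1 12 7 11 16 6 10 5 17) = [0, 12, 2, 3, 4, 17, 10, 11, 8, 9, 5, 16, 7, 13, 14, 15, 6, 1]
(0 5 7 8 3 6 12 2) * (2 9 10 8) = (0 5 7 2)(3 6 12 9 10 8) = [5, 1, 0, 6, 4, 7, 12, 2, 3, 10, 8, 11, 9]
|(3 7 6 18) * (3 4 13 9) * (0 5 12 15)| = |(0 5 12 15)(3 7 6 18 4 13 9)| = 28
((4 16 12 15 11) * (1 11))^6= (16)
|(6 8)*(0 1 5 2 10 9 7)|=14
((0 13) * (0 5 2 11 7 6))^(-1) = (0 6 7 11 2 5 13)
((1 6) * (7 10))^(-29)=(1 6)(7 10)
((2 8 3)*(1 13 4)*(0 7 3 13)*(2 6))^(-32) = (0 2 1 6 4 3 13 7 8)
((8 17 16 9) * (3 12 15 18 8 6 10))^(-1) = ((3 12 15 18 8 17 16 9 6 10))^(-1) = (3 10 6 9 16 17 8 18 15 12)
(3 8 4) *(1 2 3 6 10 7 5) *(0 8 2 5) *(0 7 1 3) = (0 8 4 6 10 1 5 3 2) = [8, 5, 0, 2, 6, 3, 10, 7, 4, 9, 1]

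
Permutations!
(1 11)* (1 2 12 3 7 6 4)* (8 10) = (1 11 2 12 3 7 6 4)(8 10) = [0, 11, 12, 7, 1, 5, 4, 6, 10, 9, 8, 2, 3]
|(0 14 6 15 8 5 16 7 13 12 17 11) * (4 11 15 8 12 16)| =21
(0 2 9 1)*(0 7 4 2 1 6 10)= (0 1 7 4 2 9 6 10)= [1, 7, 9, 3, 2, 5, 10, 4, 8, 6, 0]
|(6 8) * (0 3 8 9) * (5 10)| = 10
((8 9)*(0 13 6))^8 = ((0 13 6)(8 9))^8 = (0 6 13)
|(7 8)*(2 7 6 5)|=|(2 7 8 6 5)|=5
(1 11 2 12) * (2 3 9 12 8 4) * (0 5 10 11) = (0 5 10 11 3 9 12 1)(2 8 4) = [5, 0, 8, 9, 2, 10, 6, 7, 4, 12, 11, 3, 1]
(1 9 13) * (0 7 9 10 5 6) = (0 7 9 13 1 10 5 6) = [7, 10, 2, 3, 4, 6, 0, 9, 8, 13, 5, 11, 12, 1]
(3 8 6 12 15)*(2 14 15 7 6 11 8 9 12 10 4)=[0, 1, 14, 9, 2, 5, 10, 6, 11, 12, 4, 8, 7, 13, 15, 3]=(2 14 15 3 9 12 7 6 10 4)(8 11)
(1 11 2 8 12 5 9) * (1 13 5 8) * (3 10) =(1 11 2)(3 10)(5 9 13)(8 12) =[0, 11, 1, 10, 4, 9, 6, 7, 12, 13, 3, 2, 8, 5]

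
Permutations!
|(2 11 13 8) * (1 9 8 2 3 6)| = |(1 9 8 3 6)(2 11 13)| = 15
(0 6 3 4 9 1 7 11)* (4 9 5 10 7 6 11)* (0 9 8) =[11, 6, 2, 8, 5, 10, 3, 4, 0, 1, 7, 9] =(0 11 9 1 6 3 8)(4 5 10 7)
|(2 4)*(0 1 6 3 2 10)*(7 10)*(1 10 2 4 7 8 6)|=|(0 10)(2 7)(3 4 8 6)|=4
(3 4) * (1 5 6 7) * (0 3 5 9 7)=[3, 9, 2, 4, 5, 6, 0, 1, 8, 7]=(0 3 4 5 6)(1 9 7)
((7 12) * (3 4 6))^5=(3 6 4)(7 12)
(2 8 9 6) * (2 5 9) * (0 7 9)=(0 7 9 6 5)(2 8)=[7, 1, 8, 3, 4, 0, 5, 9, 2, 6]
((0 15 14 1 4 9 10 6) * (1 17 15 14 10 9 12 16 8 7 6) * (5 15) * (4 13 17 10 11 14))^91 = ((0 4 12 16 8 7 6)(1 13 17 5 15 11 14 10))^91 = (1 5 14 13 15 10 17 11)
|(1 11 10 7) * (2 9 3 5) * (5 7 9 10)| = |(1 11 5 2 10 9 3 7)| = 8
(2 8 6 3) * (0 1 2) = (0 1 2 8 6 3) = [1, 2, 8, 0, 4, 5, 3, 7, 6]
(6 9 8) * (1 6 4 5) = (1 6 9 8 4 5) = [0, 6, 2, 3, 5, 1, 9, 7, 4, 8]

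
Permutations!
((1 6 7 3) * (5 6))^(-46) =(1 3 7 6 5)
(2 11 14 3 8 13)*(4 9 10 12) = [0, 1, 11, 8, 9, 5, 6, 7, 13, 10, 12, 14, 4, 2, 3] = (2 11 14 3 8 13)(4 9 10 12)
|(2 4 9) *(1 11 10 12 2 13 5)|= 9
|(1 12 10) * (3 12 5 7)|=6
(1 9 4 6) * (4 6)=(1 9 6)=[0, 9, 2, 3, 4, 5, 1, 7, 8, 6]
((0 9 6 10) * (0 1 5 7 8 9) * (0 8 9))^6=((0 8)(1 5 7 9 6 10))^6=(10)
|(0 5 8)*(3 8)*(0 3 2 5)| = 2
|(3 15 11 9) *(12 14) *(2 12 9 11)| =6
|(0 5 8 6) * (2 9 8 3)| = |(0 5 3 2 9 8 6)| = 7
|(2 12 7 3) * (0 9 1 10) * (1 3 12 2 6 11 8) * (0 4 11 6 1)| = 8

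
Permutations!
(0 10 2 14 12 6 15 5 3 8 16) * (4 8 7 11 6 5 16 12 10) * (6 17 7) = (0 4 8 12 5 3 6 15 16)(2 14 10)(7 11 17) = [4, 1, 14, 6, 8, 3, 15, 11, 12, 9, 2, 17, 5, 13, 10, 16, 0, 7]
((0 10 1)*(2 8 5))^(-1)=(0 1 10)(2 5 8)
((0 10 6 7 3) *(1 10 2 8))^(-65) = (0 3 7 6 10 1 8 2)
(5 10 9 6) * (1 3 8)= (1 3 8)(5 10 9 6)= [0, 3, 2, 8, 4, 10, 5, 7, 1, 6, 9]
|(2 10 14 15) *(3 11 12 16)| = |(2 10 14 15)(3 11 12 16)| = 4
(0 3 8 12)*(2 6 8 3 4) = (0 4 2 6 8 12) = [4, 1, 6, 3, 2, 5, 8, 7, 12, 9, 10, 11, 0]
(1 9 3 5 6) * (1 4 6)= (1 9 3 5)(4 6)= [0, 9, 2, 5, 6, 1, 4, 7, 8, 3]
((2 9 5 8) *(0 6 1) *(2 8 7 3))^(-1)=(0 1 6)(2 3 7 5 9)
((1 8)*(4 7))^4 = ((1 8)(4 7))^4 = (8)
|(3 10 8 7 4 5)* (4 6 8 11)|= 15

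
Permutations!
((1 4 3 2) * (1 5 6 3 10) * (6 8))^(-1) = (1 10 4)(2 3 6 8 5)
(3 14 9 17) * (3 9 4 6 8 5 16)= (3 14 4 6 8 5 16)(9 17)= [0, 1, 2, 14, 6, 16, 8, 7, 5, 17, 10, 11, 12, 13, 4, 15, 3, 9]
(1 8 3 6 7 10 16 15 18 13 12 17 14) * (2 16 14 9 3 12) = (1 8 12 17 9 3 6 7 10 14)(2 16 15 18 13) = [0, 8, 16, 6, 4, 5, 7, 10, 12, 3, 14, 11, 17, 2, 1, 18, 15, 9, 13]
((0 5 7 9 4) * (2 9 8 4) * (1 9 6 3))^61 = ((0 5 7 8 4)(1 9 2 6 3))^61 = (0 5 7 8 4)(1 9 2 6 3)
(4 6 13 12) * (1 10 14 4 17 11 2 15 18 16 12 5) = (1 10 14 4 6 13 5)(2 15 18 16 12 17 11) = [0, 10, 15, 3, 6, 1, 13, 7, 8, 9, 14, 2, 17, 5, 4, 18, 12, 11, 16]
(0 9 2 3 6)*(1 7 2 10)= [9, 7, 3, 6, 4, 5, 0, 2, 8, 10, 1]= (0 9 10 1 7 2 3 6)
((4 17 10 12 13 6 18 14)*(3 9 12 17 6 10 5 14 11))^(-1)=((3 9 12 13 10 17 5 14 4 6 18 11))^(-1)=(3 11 18 6 4 14 5 17 10 13 12 9)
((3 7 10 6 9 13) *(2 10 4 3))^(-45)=(13)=((2 10 6 9 13)(3 7 4))^(-45)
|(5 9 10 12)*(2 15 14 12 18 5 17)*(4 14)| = |(2 15 4 14 12 17)(5 9 10 18)| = 12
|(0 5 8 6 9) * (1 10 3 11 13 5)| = 10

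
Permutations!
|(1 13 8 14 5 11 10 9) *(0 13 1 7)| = 9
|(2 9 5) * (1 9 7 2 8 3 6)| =|(1 9 5 8 3 6)(2 7)| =6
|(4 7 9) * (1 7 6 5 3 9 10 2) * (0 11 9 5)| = 20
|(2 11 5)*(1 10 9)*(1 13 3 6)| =|(1 10 9 13 3 6)(2 11 5)| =6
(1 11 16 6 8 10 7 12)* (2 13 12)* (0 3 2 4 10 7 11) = (0 3 2 13 12 1)(4 10 11 16 6 8 7) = [3, 0, 13, 2, 10, 5, 8, 4, 7, 9, 11, 16, 1, 12, 14, 15, 6]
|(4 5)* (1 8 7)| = 6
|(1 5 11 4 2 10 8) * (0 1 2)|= 15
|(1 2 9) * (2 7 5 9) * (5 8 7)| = 6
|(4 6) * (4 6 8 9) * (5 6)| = |(4 8 9)(5 6)| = 6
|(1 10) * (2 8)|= |(1 10)(2 8)|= 2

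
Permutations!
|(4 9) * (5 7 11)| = |(4 9)(5 7 11)| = 6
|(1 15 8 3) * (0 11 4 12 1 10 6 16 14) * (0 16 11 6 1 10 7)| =|(0 6 11 4 12 10 1 15 8 3 7)(14 16)| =22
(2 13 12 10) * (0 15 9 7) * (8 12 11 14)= (0 15 9 7)(2 13 11 14 8 12 10)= [15, 1, 13, 3, 4, 5, 6, 0, 12, 7, 2, 14, 10, 11, 8, 9]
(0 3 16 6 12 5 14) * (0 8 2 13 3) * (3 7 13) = (2 3 16 6 12 5 14 8)(7 13) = [0, 1, 3, 16, 4, 14, 12, 13, 2, 9, 10, 11, 5, 7, 8, 15, 6]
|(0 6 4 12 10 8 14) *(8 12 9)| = |(0 6 4 9 8 14)(10 12)| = 6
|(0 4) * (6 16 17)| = |(0 4)(6 16 17)| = 6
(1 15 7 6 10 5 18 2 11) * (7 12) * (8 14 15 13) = (1 13 8 14 15 12 7 6 10 5 18 2 11) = [0, 13, 11, 3, 4, 18, 10, 6, 14, 9, 5, 1, 7, 8, 15, 12, 16, 17, 2]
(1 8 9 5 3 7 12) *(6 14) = (1 8 9 5 3 7 12)(6 14) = [0, 8, 2, 7, 4, 3, 14, 12, 9, 5, 10, 11, 1, 13, 6]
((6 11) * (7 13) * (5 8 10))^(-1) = (5 10 8)(6 11)(7 13)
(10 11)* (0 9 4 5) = [9, 1, 2, 3, 5, 0, 6, 7, 8, 4, 11, 10] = (0 9 4 5)(10 11)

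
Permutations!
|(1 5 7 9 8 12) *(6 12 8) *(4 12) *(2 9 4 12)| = 8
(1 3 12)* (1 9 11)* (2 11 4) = (1 3 12 9 4 2 11) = [0, 3, 11, 12, 2, 5, 6, 7, 8, 4, 10, 1, 9]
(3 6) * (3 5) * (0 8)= (0 8)(3 6 5)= [8, 1, 2, 6, 4, 3, 5, 7, 0]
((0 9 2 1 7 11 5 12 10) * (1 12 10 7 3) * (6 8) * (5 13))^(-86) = (0 7 10 12 5 2 13 9 11)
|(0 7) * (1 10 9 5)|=|(0 7)(1 10 9 5)|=4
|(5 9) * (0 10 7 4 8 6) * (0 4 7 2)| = 6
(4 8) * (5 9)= (4 8)(5 9)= [0, 1, 2, 3, 8, 9, 6, 7, 4, 5]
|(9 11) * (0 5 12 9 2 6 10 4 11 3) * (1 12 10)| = 11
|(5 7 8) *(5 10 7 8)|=4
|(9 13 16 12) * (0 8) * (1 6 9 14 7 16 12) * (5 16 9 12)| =18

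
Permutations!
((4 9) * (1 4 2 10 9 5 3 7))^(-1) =(1 7 3 5 4)(2 9 10)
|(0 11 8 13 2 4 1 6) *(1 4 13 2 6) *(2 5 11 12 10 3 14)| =|(0 12 10 3 14 2 13 6)(5 11 8)| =24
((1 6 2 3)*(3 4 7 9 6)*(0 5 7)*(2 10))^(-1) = ((0 5 7 9 6 10 2 4)(1 3))^(-1) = (0 4 2 10 6 9 7 5)(1 3)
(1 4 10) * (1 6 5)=[0, 4, 2, 3, 10, 1, 5, 7, 8, 9, 6]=(1 4 10 6 5)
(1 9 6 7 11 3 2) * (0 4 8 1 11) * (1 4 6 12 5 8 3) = (0 6 7)(1 9 12 5 8 4 3 2 11) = [6, 9, 11, 2, 3, 8, 7, 0, 4, 12, 10, 1, 5]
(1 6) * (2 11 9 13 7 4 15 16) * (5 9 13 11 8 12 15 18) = (1 6)(2 8 12 15 16)(4 18 5 9 11 13 7) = [0, 6, 8, 3, 18, 9, 1, 4, 12, 11, 10, 13, 15, 7, 14, 16, 2, 17, 5]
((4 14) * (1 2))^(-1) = ((1 2)(4 14))^(-1) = (1 2)(4 14)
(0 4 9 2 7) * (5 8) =(0 4 9 2 7)(5 8) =[4, 1, 7, 3, 9, 8, 6, 0, 5, 2]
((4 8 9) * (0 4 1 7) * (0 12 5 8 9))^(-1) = (0 8 5 12 7 1 9 4)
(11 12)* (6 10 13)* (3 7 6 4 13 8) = (3 7 6 10 8)(4 13)(11 12) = [0, 1, 2, 7, 13, 5, 10, 6, 3, 9, 8, 12, 11, 4]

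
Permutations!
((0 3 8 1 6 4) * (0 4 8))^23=(0 3)(1 8 6)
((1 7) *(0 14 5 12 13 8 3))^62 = ((0 14 5 12 13 8 3)(1 7))^62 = (0 3 8 13 12 5 14)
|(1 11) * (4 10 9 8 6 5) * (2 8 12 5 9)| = |(1 11)(2 8 6 9 12 5 4 10)| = 8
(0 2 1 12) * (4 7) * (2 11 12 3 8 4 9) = (0 11 12)(1 3 8 4 7 9 2) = [11, 3, 1, 8, 7, 5, 6, 9, 4, 2, 10, 12, 0]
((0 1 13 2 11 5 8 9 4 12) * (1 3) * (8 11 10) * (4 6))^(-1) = ((0 3 1 13 2 10 8 9 6 4 12)(5 11))^(-1) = (0 12 4 6 9 8 10 2 13 1 3)(5 11)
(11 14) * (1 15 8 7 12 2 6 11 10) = (1 15 8 7 12 2 6 11 14 10) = [0, 15, 6, 3, 4, 5, 11, 12, 7, 9, 1, 14, 2, 13, 10, 8]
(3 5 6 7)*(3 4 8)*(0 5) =[5, 1, 2, 0, 8, 6, 7, 4, 3] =(0 5 6 7 4 8 3)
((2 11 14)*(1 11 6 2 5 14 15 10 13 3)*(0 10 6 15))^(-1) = (0 11 1 3 13 10)(2 6 15)(5 14)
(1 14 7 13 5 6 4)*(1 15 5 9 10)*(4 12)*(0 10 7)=(0 10 1 14)(4 15 5 6 12)(7 13 9)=[10, 14, 2, 3, 15, 6, 12, 13, 8, 7, 1, 11, 4, 9, 0, 5]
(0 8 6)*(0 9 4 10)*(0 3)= [8, 1, 2, 0, 10, 5, 9, 7, 6, 4, 3]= (0 8 6 9 4 10 3)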